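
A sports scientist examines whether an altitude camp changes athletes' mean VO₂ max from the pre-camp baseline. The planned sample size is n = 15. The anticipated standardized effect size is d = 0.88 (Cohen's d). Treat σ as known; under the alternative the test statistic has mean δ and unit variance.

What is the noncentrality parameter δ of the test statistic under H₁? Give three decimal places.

δ ≈ 3.408

δ = d·√n = 0.88 × √15 = 3.4082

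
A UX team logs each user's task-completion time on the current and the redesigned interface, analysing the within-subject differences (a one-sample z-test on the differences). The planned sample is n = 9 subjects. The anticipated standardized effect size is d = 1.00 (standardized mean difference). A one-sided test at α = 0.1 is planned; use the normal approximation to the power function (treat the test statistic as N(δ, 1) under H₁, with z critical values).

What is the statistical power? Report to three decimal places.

Noncentrality parameter: δ = d·√n = 1.00 × √9 = 3.0000
Critical value for a one-sided test at α = 0.1: z_α = 1.282.
Power = Φ(δ − 1.282) = Φ(1.718) = 0.9571.

Power ≈ 0.957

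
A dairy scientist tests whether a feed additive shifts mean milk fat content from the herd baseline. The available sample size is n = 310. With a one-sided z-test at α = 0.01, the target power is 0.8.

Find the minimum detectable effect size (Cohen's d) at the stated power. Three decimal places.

d ≈ 0.180

Need Φ(δ − 2.326) = 0.8, so δ = 2.326 + 0.842 = 3.168.
δ = d·√n ⇒ d = δ/√n = 3.168/√310 = 0.1799.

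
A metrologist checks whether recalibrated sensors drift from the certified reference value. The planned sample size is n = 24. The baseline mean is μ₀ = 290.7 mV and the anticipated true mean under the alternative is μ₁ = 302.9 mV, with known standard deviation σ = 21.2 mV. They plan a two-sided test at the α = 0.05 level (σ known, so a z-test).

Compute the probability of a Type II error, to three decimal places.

β ≈ 0.195

Standardized effect: d = |μ₁ − μ₀| / σ = |302.9 − 290.7| / 21.2 = 0.5755
Noncentrality parameter: δ = d·√n = 0.5755 × √24 = 2.8192
Two-sided α = 0.05 → critical value z_{0.025} = 1.960.
Power = Φ(δ − 1.960) + Φ(−δ − 1.960) = Φ(0.859) + Φ(-4.779) = 0.8049 + 0.0000 = 0.8049.
Type II error: β = 1 − power = 1 − 0.8049 = 0.1951.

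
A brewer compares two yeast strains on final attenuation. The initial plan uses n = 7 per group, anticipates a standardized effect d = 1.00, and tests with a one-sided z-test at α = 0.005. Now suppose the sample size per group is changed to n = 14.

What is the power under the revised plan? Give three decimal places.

With n = 14 per group: δ = d·√(n/2) = 1.00 × √(14/2) = 2.6458. Critical value z_{0.005} = 2.576.
Revised power = P(Z > 2.576 − δ) = Φ(0.070) = 0.5279.

Power ≈ 0.528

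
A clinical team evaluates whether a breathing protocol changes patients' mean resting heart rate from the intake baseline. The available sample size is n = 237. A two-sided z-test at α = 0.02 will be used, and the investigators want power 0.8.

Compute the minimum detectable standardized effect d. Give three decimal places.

d ≈ 0.206

Need Φ(δ − 2.326) = 0.8, so δ = 2.326 + 0.842 = 3.168.
(Lower-tail contribution to power is negligible for δ > 0.)
δ = d·√n ⇒ d = δ/√n = 3.168/√237 = 0.2058.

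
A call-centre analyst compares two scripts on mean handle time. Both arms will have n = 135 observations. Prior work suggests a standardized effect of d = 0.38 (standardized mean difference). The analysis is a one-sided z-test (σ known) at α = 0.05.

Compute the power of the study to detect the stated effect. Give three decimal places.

Power ≈ 0.930

Noncentrality parameter: δ = d·√(n/2) = 0.38 × √(135/2) = 3.1220
Critical value for a one-sided test at α = 0.05: z_α = 1.645.
Power = P(Z > 1.645 − δ) = Φ(1.477) = 0.9302.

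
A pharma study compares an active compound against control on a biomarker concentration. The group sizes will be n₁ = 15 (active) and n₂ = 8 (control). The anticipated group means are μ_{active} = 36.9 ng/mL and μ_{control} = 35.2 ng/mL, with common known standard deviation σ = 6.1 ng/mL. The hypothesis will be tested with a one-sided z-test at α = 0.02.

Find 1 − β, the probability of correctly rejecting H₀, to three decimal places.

Power ≈ 0.078

Standardized effect: d = |μ_{active} − μ_{control}| / σ = |36.9 − 35.2| / 6.1 = 0.2787
Noncentrality parameter: δ = d / √(1/n₁ + 1/n₂) = 0.2787 / √(1/15 + 1/8) = 0.6366
Critical value for a one-sided test at α = 0.02: z_α = 2.054.
Power = Φ(δ − 2.054) = Φ(-1.417) = 0.0782.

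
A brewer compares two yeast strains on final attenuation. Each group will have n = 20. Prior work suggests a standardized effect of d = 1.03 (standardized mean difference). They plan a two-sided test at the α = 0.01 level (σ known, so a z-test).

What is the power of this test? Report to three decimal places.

Noncentrality parameter: λ = d·√(n/2) = 1.03 × √(20/2) = 3.2571
Critical value for a two-sided test at α = 0.01: z_{α/2} = 2.576.
Power = Φ(λ − 2.576) + Φ(−λ − 2.576) = Φ(0.681) + Φ(-5.833) = 0.7522 + 0.0000 = 0.7522.

Power ≈ 0.752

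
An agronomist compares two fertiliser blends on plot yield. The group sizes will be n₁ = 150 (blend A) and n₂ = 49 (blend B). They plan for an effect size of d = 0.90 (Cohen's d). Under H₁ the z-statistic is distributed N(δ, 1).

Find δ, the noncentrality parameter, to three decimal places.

δ ≈ 5.470

The noncentrality parameter scales effect size by the design's sample-size factor: δ = d / √(1/n₁ + 1/n₂) = 0.90 / √(1/150 + 1/49) = 5.4697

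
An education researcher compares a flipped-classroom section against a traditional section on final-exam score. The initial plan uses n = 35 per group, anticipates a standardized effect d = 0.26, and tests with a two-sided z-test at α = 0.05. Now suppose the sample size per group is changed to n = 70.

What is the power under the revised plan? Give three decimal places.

Power ≈ 0.337

With n = 70 per group: δ = d·√(n/2) = 0.26 × √(70/2) = 1.5382. Critical value z_{0.025} = 1.960.
Revised power = Φ(δ − 1.960) + Φ(−δ − 1.960) = Φ(-0.422) + Φ(-3.498) = 0.3366 + 0.0002 = 0.3368.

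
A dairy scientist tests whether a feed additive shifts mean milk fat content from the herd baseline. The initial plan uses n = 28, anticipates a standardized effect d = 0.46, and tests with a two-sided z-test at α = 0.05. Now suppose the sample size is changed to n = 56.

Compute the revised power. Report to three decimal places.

With n = 56: δ = d·√n = 0.46 × √56 = 3.4423. Critical value z_{0.025} = 1.960.
Revised power = Φ(δ − 1.960) + Φ(−δ − 1.960) = Φ(1.482) + Φ(-5.402) = 0.9309 + 0.0000 = 0.9309.

Power ≈ 0.931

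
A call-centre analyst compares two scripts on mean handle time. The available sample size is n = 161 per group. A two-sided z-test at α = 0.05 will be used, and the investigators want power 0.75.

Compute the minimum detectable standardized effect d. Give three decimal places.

d ≈ 0.294

Need Φ(δ − 1.960) = 0.75, so δ = 1.960 + 0.674 = 2.634.
(The second rejection-region term Φ(−δ − z_{α/2}) is negligible and dropped.)
δ = d·√(n/2) ⇒ d = δ/√(n/2) = 2.634/√(161/2) = 0.2936.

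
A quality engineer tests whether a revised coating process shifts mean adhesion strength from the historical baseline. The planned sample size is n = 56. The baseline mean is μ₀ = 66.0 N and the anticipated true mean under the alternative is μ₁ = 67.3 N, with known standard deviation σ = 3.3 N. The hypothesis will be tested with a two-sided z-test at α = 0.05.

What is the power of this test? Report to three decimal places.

Standardized effect: d = |μ₁ − μ₀| / σ = |67.3 − 66.0| / 3.3 = 0.3939
Noncentrality parameter: λ = d·√n = 0.3939 × √56 = 2.9480
Critical value for a two-sided test at α = 0.05: z_{α/2} = 1.960.
Power = Φ(λ − 1.960) + Φ(−λ − 1.960) = Φ(0.988) + Φ(-4.908) = 0.8384 + 0.0000 = 0.8384.

Power ≈ 0.838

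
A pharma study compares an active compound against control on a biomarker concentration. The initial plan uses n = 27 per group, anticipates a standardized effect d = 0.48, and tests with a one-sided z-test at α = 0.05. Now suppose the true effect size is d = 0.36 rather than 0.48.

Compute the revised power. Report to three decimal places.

With d = 0.36: δ = d·√(n/2) = 0.36 × √(27/2) = 1.3227. Critical value z_{0.05} = 1.645.
Revised power = P(Z > 1.645 − δ) = Φ(-0.322) = 0.3737.

Power ≈ 0.374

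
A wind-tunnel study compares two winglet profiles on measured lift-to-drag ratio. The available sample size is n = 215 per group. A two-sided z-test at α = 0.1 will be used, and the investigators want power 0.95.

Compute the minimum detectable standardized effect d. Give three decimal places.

d ≈ 0.317

Need Φ(δ − 1.645) = 0.95, so δ = 1.645 + 1.645 = 3.290.
(Lower-tail contribution to power is negligible for δ > 0.)
δ = d·√(n/2) ⇒ d = δ/√(n/2) = 3.290/√(215/2) = 0.3173.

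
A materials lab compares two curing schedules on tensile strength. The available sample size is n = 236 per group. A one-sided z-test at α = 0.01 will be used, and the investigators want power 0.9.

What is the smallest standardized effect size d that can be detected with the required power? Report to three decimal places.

d ≈ 0.332

Required noncentrality: δ = z_{0.01} + z_{0.10} = 2.326 + 1.282 = 3.608.
δ = d·√(n/2) ⇒ d = δ/√(n/2) = 3.608/√(236/2) = 0.3321.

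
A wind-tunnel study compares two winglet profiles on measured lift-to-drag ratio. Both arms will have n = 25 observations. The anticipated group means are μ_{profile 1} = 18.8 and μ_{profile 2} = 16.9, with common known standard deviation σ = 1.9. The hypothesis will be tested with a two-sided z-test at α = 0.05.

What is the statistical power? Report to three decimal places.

Power ≈ 0.942

Standardized effect: d = |μ_{profile 1} − μ_{profile 2}| / σ = |18.8 − 16.9| / 1.9 = 1.0000
Noncentrality parameter: δ = d·√(n/2) = 1.0000 × √(25/2) = 3.5355
Critical value for a two-sided test at α = 0.05: z_{α/2} = 1.960.
Power = Φ(δ − 1.960) + Φ(−δ − 1.960) = Φ(1.576) + Φ(-5.495) = 0.9424 + 0.0000 = 0.9424.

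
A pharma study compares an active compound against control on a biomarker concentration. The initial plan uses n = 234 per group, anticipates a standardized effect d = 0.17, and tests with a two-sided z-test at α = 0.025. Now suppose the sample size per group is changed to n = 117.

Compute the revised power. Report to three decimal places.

Power ≈ 0.174

With n = 117 per group: δ = d·√(n/2) = 0.17 × √(117/2) = 1.3002. Critical value z_{0.0125} = 2.241.
Revised power = Φ(δ − 2.241) + Φ(−δ − 2.241) = Φ(-0.941) + Φ(-3.542) = 0.1733 + 0.0002 = 0.1735.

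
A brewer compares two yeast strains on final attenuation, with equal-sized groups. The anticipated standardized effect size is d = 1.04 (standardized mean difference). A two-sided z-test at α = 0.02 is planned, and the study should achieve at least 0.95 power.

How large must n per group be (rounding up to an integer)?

n = 30 per group

Set Φ(δ − 2.326) = 0.95; then δ − 2.326 = Φ⁻¹(0.95) = 1.645, giving δ = 3.971.
(Ignoring the negligible lower-tail rejection probability gives the usual closed-form inversion.)
δ = d·√(n/2) ⇒ n = 2(δ/d)² = 2 × (3.971 / 1.04)² = 29.16.
Round up to the next whole unit.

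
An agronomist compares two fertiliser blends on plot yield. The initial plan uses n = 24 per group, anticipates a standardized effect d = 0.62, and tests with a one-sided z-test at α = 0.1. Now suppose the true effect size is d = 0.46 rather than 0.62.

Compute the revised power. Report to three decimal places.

Power ≈ 0.622

With d = 0.46: δ = d·√(n/2) = 0.46 × √(24/2) = 1.5935. Critical value z_{0.1} = 1.282.
Revised power = Φ(δ − 1.282) = Φ(0.312) = 0.6225.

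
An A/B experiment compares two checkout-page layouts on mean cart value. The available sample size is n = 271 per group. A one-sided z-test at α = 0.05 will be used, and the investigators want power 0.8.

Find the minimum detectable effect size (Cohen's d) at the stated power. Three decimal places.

d ≈ 0.214

Need Φ(δ − 1.645) = 0.8, so δ = 1.645 + 0.842 = 2.486.
δ = d·√(n/2) ⇒ d = δ/√(n/2) = 2.486/√(271/2) = 0.2136.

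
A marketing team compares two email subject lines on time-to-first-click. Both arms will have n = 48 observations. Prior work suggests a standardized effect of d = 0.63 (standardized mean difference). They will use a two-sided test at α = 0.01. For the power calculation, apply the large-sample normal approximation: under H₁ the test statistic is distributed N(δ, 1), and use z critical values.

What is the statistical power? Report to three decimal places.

Noncentrality parameter: δ = d·√(n/2) = 0.63 × √(48/2) = 3.0864
Two-sided α = 0.01 → critical value z_{0.005} = 2.576.
Power = Φ(δ − 2.576) + Φ(−δ − 2.576) = Φ(0.511) + Φ(-5.662) = 0.6952 + 0.0000 = 0.6952.

Power ≈ 0.695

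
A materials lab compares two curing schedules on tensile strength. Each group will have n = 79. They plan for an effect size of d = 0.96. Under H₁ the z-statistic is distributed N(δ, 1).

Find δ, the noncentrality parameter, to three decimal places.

δ ≈ 6.034

The noncentrality parameter scales effect size by the design's sample-size factor: δ = d·√(n/2) = 0.96 × √(79/2) = 6.0335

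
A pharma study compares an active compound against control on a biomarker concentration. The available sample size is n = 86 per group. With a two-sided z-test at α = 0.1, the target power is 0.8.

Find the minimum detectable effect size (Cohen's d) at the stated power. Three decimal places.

Required noncentrality: δ = z_{0.05} + z_{0.20} = 1.645 + 0.842 = 2.486.
(The second rejection-region term Φ(−δ − z_{α/2}) is negligible and dropped.)
δ = d·√(n/2) ⇒ d = δ/√(n/2) = 2.486/√(86/2) = 0.3792.

d ≈ 0.379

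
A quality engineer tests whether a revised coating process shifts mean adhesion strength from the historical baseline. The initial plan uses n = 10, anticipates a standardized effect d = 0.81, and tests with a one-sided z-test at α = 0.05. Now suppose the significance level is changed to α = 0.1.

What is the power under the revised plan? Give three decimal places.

Power ≈ 0.900

δ = d·√n = 0.81 × √10 = 2.5614 (unchanged). New critical value: z_{0.1} = 1.282.
Revised power = P(Z > 1.282 − δ) = Φ(1.280) = 0.8997.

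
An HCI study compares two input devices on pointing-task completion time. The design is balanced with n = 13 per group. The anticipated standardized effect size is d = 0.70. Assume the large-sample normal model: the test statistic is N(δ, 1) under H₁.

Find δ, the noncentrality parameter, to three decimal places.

δ ≈ 1.785

δ = d·√(n/2) = 0.70 × √(13/2) = 1.7847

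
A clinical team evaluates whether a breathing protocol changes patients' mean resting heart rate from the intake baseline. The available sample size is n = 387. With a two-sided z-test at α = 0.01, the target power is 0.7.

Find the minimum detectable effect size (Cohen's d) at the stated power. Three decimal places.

Required noncentrality: δ = z_{0.005} + z_{0.30} = 2.576 + 0.524 = 3.100.
(Lower-tail contribution to power is negligible for δ > 0.)
δ = d·√n ⇒ d = δ/√n = 3.100/√387 = 0.1576.

d ≈ 0.158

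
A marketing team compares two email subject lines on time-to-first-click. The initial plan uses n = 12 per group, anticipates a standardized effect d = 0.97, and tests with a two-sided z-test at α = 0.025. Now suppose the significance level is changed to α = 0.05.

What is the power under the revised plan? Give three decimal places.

δ = d·√(n/2) = 0.97 × √(12/2) = 2.3760 (unchanged). New critical value: z_{0.025} = 1.960.
Revised power = Φ(δ − 1.960) + Φ(−δ − 1.960) = Φ(0.416) + Φ(-4.336) = 0.6613 + 0.0000 = 0.6613.

Power ≈ 0.661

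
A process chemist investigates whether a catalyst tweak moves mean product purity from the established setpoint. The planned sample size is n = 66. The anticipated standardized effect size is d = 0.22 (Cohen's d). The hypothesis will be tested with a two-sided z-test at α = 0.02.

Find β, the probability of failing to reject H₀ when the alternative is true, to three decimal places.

β ≈ 0.705

Noncentrality parameter: δ = d·√n = 0.22 × √66 = 1.7873
Critical value for a two-sided test at α = 0.02: z_{α/2} = 2.326.
Power = Φ(δ − 2.326) + Φ(−δ − 2.326) = Φ(-0.539) + Φ(-4.114) = 0.2949 + 0.0000 = 0.2949.
Type II error: β = 1 − power = 1 − 0.2949 = 0.7051.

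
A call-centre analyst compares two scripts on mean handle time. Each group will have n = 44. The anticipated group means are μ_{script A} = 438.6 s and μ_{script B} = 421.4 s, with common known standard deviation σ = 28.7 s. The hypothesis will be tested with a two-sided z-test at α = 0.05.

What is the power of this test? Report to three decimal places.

Standardized effect: d = |μ_{script A} − μ_{script B}| / σ = |438.6 − 421.4| / 28.7 = 0.5993
Noncentrality parameter: λ = d·√(n/2) = 0.5993 × √(44/2) = 2.8110
Critical value for a two-sided test at α = 0.05: z_{α/2} = 1.960.
Power = Φ(λ − 1.960) + Φ(−λ − 1.960) = Φ(0.851) + Φ(-4.771) = 0.8026 + 0.0000 = 0.8026.

Power ≈ 0.803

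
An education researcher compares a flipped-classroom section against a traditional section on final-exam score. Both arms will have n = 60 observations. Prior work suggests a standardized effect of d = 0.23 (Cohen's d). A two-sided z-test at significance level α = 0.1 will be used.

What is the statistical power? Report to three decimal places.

Noncentrality parameter: λ = d·√(n/2) = 0.23 × √(60/2) = 1.2598
Critical value for a two-sided test at α = 0.1: z_{α/2} = 1.645.
Power = Φ(λ − 1.645) + Φ(−λ − 1.645) = Φ(-0.385) + Φ(-2.905) = 0.3501 + 0.0018 = 0.3519.

Power ≈ 0.352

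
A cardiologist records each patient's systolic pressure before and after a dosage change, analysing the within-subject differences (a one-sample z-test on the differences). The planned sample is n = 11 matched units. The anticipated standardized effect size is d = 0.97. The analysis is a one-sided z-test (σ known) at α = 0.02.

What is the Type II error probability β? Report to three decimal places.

β ≈ 0.122

Noncentrality parameter: δ = d·√n = 0.97 × √11 = 3.2171
Critical value for a one-sided test at α = 0.02: z_α = 2.054.
Power = P(Z > 2.054 − δ) = Φ(1.163) = 0.8777.
Type II error: β = 1 − power = 1 − 0.8777 = 0.1223.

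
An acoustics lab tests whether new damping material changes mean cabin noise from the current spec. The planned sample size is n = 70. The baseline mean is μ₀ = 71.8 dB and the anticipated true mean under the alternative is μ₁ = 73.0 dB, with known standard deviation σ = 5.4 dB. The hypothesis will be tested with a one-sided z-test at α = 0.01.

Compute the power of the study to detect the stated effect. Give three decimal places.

Standardized effect: d = |μ₁ − μ₀| / σ = |73.0 − 71.8| / 5.4 = 0.2222
Noncentrality parameter: λ = d·√n = 0.2222 × √70 = 1.8592
One-sided α = 0.01 → critical value z_{0.01} = 2.326.
Power = Φ(λ − 2.326) = Φ(-0.467) = 0.3202.

Power ≈ 0.320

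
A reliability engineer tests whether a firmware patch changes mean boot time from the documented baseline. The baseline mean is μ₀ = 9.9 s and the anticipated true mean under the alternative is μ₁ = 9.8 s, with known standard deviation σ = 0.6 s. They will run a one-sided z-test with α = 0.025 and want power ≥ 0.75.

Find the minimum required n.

n = 250

Standardized effect: d = |μ₁ − μ₀| / σ = |9.8 − 9.9| / 0.6 = 0.1667
Set Φ(δ − 1.960) = 0.75; then δ − 1.960 = Φ⁻¹(0.75) = 0.674, giving δ = 2.634.
δ = d·√n ⇒ n = (δ/d)² = (2.634 / 0.1667)² = 249.85.
Rounding up, n = 250.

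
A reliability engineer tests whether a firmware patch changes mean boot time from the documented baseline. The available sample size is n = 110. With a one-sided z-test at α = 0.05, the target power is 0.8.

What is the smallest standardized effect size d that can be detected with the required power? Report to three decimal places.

Required noncentrality: δ = z_{0.05} + z_{0.20} = 1.645 + 0.842 = 2.486.
δ = d·√n ⇒ d = δ/√n = 2.486/√110 = 0.2371.

d ≈ 0.237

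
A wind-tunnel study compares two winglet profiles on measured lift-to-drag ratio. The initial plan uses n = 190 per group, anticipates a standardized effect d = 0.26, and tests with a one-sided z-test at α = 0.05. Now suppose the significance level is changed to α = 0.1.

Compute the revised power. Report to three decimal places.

δ = d·√(n/2) = 0.26 × √(190/2) = 2.5342 (unchanged). New critical value: z_{0.1} = 1.282.
Revised power = Φ(δ − 1.282) = Φ(1.253) = 0.8948.

Power ≈ 0.895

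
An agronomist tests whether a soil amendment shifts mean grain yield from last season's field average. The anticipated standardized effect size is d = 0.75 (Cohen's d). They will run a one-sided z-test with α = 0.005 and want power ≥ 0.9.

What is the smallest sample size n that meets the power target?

Set Φ(δ − 2.576) = 0.9; then δ − 2.576 = Φ⁻¹(0.9) = 1.282, giving δ = 3.857.
δ = d·√n ⇒ n = (δ/d)² = (3.857 / 0.75)² = 26.45.
Rounding up, n = 27.

n = 27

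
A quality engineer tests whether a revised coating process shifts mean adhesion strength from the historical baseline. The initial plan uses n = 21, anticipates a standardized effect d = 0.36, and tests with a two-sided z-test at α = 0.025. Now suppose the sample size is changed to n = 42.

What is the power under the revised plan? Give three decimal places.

With n = 42: δ = d·√n = 0.36 × √42 = 2.3331. Critical value z_{0.0125} = 2.241.
Revised power = Φ(δ − 2.241) + Φ(−δ − 2.241) = Φ(0.092) + Φ(-4.574) = 0.5365 + 0.0000 = 0.5365.

Power ≈ 0.537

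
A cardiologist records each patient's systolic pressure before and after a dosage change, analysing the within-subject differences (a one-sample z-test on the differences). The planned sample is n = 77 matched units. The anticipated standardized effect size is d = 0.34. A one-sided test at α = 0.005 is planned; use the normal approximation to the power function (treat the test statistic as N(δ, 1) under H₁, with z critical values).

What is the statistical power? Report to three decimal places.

Noncentrality parameter: δ = d·√n = 0.34 × √77 = 2.9835
Critical value for a one-sided test at α = 0.005: z_α = 2.576.
Power = Φ(δ − 2.576) = Φ(0.408) = 0.6582.

Power ≈ 0.658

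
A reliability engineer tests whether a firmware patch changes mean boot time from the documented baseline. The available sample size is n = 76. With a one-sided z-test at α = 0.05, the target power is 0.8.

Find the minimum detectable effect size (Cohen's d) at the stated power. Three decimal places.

d ≈ 0.285

Required noncentrality: δ = z_{0.05} + z_{0.20} = 1.645 + 0.842 = 2.486.
δ = d·√n ⇒ d = δ/√n = 2.486/√76 = 0.2852.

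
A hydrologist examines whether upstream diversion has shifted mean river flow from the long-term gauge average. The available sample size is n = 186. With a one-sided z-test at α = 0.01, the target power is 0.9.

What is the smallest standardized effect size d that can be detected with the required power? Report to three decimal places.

Need Φ(δ − 2.326) = 0.9, so δ = 2.326 + 1.282 = 3.608.
δ = d·√n ⇒ d = δ/√n = 3.608/√186 = 0.2645.

d ≈ 0.265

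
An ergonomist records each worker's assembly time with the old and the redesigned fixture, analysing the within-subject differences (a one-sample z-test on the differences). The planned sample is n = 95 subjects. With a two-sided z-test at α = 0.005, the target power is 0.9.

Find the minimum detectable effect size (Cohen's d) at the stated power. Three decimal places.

d ≈ 0.419

Required noncentrality: δ = z_{0.0025} + z_{0.10} = 2.807 + 1.282 = 4.089.
(The second rejection-region term Φ(−δ − z_{α/2}) is negligible and dropped.)
δ = d·√n ⇒ d = δ/√n = 4.089/√95 = 0.4195.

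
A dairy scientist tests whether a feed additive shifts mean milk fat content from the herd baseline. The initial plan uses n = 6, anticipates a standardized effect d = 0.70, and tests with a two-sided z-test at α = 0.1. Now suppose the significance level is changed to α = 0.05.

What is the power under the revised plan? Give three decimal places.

δ = d·√n = 0.70 × √6 = 1.7146 (unchanged). New critical value: z_{0.025} = 1.960.
Revised power = Φ(δ − 1.960) + Φ(−δ − 1.960) = Φ(-0.245) + Φ(-3.675) = 0.4031 + 0.0001 = 0.4032.

Power ≈ 0.403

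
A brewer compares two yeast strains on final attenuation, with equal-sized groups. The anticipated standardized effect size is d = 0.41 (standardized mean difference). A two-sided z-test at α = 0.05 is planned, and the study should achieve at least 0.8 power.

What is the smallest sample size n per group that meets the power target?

For power 0.8 need Φ(δ − z_{0.025}) = 0.8, so δ = z_{0.025} + z_{0.20} = 1.960 + 0.842 = 2.802.
(The Φ(−δ − z_{α/2}) term is vanishingly small for δ > 0 and is dropped in the standard sample-size formula.)
δ = d·√(n/2) ⇒ n = 2(δ/d)² = 2 × (2.802 / 0.41)² = 93.38.
Round up to the next whole unit.

n = 94 per group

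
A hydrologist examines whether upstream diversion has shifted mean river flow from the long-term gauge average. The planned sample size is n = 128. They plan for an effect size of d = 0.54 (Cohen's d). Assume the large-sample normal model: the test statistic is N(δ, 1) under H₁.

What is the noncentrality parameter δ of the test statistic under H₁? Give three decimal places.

The noncentrality parameter scales effect size by the design's sample-size factor: δ = d·√n = 0.54 × √128 = 6.1094

δ ≈ 6.109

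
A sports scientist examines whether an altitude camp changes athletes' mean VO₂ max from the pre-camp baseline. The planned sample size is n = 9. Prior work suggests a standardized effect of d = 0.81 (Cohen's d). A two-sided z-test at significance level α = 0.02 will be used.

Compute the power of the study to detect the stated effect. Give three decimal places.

Power ≈ 0.541

Noncentrality parameter: δ = d·√n = 0.81 × √9 = 2.4300
Critical value for a two-sided test at α = 0.02: z_{α/2} = 2.326.
Power = Φ(δ − 2.326) + Φ(−δ − 2.326) = Φ(0.104) + Φ(-4.756) = 0.5413 + 0.0000 = 0.5413.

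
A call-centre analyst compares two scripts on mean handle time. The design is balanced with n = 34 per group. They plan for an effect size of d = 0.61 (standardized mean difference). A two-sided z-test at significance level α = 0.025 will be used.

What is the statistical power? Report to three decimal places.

Noncentrality parameter: δ = d·√(n/2) = 0.61 × √(34/2) = 2.5151
Two-sided α = 0.025 → critical value z_{0.0125} = 2.241.
Power = Φ(δ − 2.241) + Φ(−δ − 2.241) = Φ(0.274) + Φ(-4.756) = 0.6078 + 0.0000 = 0.6078.

Power ≈ 0.608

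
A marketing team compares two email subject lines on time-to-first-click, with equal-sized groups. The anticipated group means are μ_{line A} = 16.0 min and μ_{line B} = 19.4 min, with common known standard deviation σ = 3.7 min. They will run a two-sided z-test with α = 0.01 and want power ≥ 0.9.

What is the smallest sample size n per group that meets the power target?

n = 36 per group

Standardized effect: d = |μ_{line A} − μ_{line B}| / σ = |16.0 − 19.4| / 3.7 = 0.9189
Set Φ(δ − 2.576) = 0.9; then δ − 2.576 = Φ⁻¹(0.9) = 1.282, giving δ = 3.857.
(For δ > 0 the lower-tail rejection region contributes negligibly to power, so the one-term inversion is standard.)
δ = d·√(n/2) ⇒ n = 2(δ/d)² = 2 × (3.857 / 0.9189)² = 35.24.
Round up to the next whole unit.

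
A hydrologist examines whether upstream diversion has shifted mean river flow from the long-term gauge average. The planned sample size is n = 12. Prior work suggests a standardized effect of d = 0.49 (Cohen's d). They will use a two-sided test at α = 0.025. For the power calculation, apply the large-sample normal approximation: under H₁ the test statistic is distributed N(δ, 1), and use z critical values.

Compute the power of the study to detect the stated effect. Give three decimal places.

Power ≈ 0.293

Noncentrality parameter: δ = d·√n = 0.49 × √12 = 1.6974
Two-sided α = 0.025 → critical value z_{0.0125} = 2.241.
Power = Φ(δ − 2.241) + Φ(−δ − 2.241) = Φ(-0.544) + Φ(-3.939) = 0.2932 + 0.0000 = 0.2933.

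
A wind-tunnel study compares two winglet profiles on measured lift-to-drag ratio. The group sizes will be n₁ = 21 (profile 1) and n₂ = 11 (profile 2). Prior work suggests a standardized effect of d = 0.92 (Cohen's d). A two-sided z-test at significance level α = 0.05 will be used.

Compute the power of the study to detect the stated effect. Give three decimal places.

Noncentrality parameter: λ = d / √(1/n₁ + 1/n₂) = 0.92 / √(1/21 + 1/11) = 2.4718
Critical value for a two-sided test at α = 0.05: z_{α/2} = 1.960.
Power = Φ(λ − 1.960) + Φ(−λ − 1.960) = Φ(0.512) + Φ(-4.432) = 0.6956 + 0.0000 = 0.6956.

Power ≈ 0.696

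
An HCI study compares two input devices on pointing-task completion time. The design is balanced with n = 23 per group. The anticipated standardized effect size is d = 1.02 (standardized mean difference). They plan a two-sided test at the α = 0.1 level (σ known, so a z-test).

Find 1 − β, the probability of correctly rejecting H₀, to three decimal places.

Power ≈ 0.965

Noncentrality parameter: δ = d·√(n/2) = 1.02 × √(23/2) = 3.4590
Two-sided α = 0.1 → critical value z_{0.05} = 1.645.
Power = Φ(δ − 1.645) + Φ(−δ − 1.645) = Φ(1.814) + Φ(-5.104) = 0.9652 + 0.0000 = 0.9652.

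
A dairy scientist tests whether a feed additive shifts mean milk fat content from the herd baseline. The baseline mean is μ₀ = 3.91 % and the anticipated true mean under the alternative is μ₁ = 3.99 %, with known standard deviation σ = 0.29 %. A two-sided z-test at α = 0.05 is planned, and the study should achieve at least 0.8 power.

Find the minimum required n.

n = 104

Standardized effect: d = |μ₁ − μ₀| / σ = |3.99 − 3.91| / 0.29 = 0.2759
For power 0.8 need Φ(δ − z_{0.025}) = 0.8, so δ = z_{0.025} + z_{0.20} = 1.960 + 0.842 = 2.802.
(The Φ(−δ − z_{α/2}) term is vanishingly small for δ > 0 and is dropped in the standard sample-size formula.)
δ = d·√n ⇒ n = (δ/d)² = (2.802 / 0.2759)² = 103.14.
Round up to the next whole unit.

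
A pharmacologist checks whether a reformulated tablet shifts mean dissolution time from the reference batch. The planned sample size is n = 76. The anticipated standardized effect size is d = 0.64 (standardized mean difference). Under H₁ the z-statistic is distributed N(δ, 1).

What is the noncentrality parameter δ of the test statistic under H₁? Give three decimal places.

δ ≈ 5.579

δ = d·√n = 0.64 × √76 = 5.5794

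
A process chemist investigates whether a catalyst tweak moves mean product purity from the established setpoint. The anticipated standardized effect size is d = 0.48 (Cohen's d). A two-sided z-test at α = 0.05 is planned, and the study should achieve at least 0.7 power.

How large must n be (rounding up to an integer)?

n = 27

For power 0.7 need Φ(δ − z_{0.025}) = 0.7, so δ = z_{0.025} + z_{0.30} = 1.960 + 0.524 = 2.484.
(Ignoring the negligible lower-tail rejection probability gives the usual closed-form inversion.)
δ = d·√n ⇒ n = (δ/d)² = (2.484 / 0.48)² = 26.79.
Round up to the next whole unit.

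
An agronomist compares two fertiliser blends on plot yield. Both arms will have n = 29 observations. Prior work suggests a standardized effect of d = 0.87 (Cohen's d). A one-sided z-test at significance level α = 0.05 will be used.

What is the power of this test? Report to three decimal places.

Power ≈ 0.952

Noncentrality parameter: λ = d·√(n/2) = 0.87 × √(29/2) = 3.3129
Critical value for a one-sided test at α = 0.05: z_α = 1.645.
Power = P(Z > 1.645 − λ) = Φ(1.668) = 0.9523.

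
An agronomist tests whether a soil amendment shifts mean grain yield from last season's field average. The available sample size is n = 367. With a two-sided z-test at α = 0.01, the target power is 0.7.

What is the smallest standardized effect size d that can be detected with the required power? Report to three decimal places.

Need Φ(δ − 2.576) = 0.7, so δ = 2.576 + 0.524 = 3.100.
(The second rejection-region term Φ(−δ − z_{α/2}) is negligible and dropped.)
δ = d·√n ⇒ d = δ/√n = 3.100/√367 = 0.1618.

d ≈ 0.162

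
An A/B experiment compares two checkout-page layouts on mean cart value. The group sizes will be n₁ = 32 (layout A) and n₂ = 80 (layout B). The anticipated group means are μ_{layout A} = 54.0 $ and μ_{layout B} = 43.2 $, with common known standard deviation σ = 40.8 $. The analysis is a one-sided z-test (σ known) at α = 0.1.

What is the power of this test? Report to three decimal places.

Power ≈ 0.494

Standardized effect: d = |μ_{layout A} − μ_{layout B}| / σ = |54.0 − 43.2| / 40.8 = 0.2647
Noncentrality parameter: δ = d / √(1/n₁ + 1/n₂) = 0.2647 / √(1/32 + 1/80) = 1.2655
Critical value for a one-sided test at α = 0.1: z_α = 1.282.
Power = Φ(δ − 1.282) = Φ(-0.016) = 0.4936.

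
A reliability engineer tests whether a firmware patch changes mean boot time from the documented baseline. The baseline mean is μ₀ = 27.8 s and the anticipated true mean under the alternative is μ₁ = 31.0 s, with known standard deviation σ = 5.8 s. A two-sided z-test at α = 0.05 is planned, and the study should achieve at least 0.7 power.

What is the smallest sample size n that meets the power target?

n = 21

Standardized effect: d = |μ₁ − μ₀| / σ = |31.0 − 27.8| / 5.8 = 0.5517
For power 0.7 need Φ(δ − z_{0.025}) = 0.7, so δ = z_{0.025} + z_{0.30} = 1.960 + 0.524 = 2.484.
(For δ > 0 the lower-tail rejection region contributes negligibly to power, so the one-term inversion is standard.)
δ = d·√n ⇒ n = (δ/d)² = (2.484 / 0.5517)² = 20.28.
Round up to the next whole unit.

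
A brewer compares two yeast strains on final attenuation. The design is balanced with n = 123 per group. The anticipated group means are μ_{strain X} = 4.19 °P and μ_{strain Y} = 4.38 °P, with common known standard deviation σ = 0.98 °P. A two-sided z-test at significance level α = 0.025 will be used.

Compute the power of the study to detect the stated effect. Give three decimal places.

Standardized effect: d = |μ_{strain X} − μ_{strain Y}| / σ = |4.19 − 4.38| / 0.98 = 0.1939
Noncentrality parameter: δ = d·√(n/2) = 0.1939 × √(123/2) = 1.5204
Two-sided α = 0.025 → critical value z_{0.0125} = 2.241.
Power = Φ(δ − 2.241) + Φ(−δ − 2.241) = Φ(-0.721) + Φ(-3.762) = 0.2355 + 0.0001 = 0.2355.

Power ≈ 0.236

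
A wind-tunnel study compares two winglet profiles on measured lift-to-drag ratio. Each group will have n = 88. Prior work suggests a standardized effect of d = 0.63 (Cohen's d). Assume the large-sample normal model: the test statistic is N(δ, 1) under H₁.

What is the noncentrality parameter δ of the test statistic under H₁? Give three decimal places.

The noncentrality parameter scales effect size by the design's sample-size factor: δ = d·√(n/2) = 0.63 × √(88/2) = 4.1789

δ ≈ 4.179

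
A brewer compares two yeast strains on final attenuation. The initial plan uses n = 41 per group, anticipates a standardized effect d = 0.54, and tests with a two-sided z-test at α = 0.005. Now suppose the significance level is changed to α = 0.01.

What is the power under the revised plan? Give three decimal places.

δ = d·√(n/2) = 0.54 × √(41/2) = 2.4450 (unchanged). New critical value: z_{0.005} = 2.576.
Revised power = Φ(δ − 2.576) + Φ(−δ − 2.576) = Φ(-0.131) + Φ(-5.021) = 0.4479 + 0.0000 = 0.4479.

Power ≈ 0.448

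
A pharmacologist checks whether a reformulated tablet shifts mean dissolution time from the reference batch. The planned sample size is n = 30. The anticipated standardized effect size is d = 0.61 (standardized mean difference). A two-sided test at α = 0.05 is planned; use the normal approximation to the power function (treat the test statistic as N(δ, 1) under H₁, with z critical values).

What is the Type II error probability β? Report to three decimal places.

Noncentrality parameter: δ = d·√n = 0.61 × √30 = 3.3411
Two-sided α = 0.05 → critical value z_{0.025} = 1.960.
Power = Φ(δ − 1.960) + Φ(−δ − 1.960) = Φ(1.381) + Φ(-5.301) = 0.9164 + 0.0000 = 0.9164.
Type II error: β = 1 − power = 1 − 0.9164 = 0.0836.

β ≈ 0.084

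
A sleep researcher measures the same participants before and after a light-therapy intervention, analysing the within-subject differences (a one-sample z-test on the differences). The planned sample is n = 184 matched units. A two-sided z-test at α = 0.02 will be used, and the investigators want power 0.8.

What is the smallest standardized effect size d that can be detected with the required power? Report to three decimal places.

d ≈ 0.234

Required noncentrality: δ = z_{0.01} + z_{0.20} = 2.326 + 0.842 = 3.168.
(Lower-tail contribution to power is negligible for δ > 0.)
δ = d·√n ⇒ d = δ/√n = 3.168/√184 = 0.2335.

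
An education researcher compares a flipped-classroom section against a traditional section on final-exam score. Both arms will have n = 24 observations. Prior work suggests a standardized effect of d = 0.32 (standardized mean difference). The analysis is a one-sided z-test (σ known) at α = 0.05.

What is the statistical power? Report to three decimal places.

Power ≈ 0.296

Noncentrality parameter: δ = d·√(n/2) = 0.32 × √(24/2) = 1.1085
Critical value for a one-sided test at α = 0.05: z_α = 1.645.
Power = Φ(δ − 1.645) = Φ(-0.536) = 0.2959.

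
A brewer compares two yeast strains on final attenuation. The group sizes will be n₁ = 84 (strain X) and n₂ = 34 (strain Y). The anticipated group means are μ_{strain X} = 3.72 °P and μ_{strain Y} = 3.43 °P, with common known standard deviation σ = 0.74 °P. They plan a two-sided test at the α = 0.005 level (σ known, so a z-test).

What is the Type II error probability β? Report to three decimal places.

Standardized effect: d = |μ_{strain X} − μ_{strain Y}| / σ = |3.72 − 3.43| / 0.74 = 0.3919
Noncentrality parameter: δ = d / √(1/n₁ + 1/n₂) = 0.3919 / √(1/84 + 1/34) = 1.9280
Critical value for a two-sided test at α = 0.005: z_{α/2} = 2.807.
Power = Φ(δ − 2.807) + Φ(−δ − 2.807) = Φ(-0.879) + Φ(-4.735) = 0.1897 + 0.0000 = 0.1897.
Type II error: β = 1 − power = 1 − 0.1897 = 0.8103.

β ≈ 0.810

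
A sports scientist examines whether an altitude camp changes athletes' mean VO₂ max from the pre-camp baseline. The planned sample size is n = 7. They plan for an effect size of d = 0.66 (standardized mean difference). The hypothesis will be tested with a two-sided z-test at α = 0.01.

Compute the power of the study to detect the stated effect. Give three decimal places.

Noncentrality parameter: δ = d·√n = 0.66 × √7 = 1.7462
Two-sided α = 0.01 → critical value z_{0.005} = 2.576.
Power = Φ(δ − 2.576) + Φ(−δ − 2.576) = Φ(-0.830) + Φ(-4.322) = 0.2034 + 0.0000 = 0.2034.

Power ≈ 0.203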